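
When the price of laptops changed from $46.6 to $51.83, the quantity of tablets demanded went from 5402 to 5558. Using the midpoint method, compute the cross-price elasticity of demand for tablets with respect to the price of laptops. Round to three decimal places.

0.268

%ΔQ_x = (5558 − 5402)/[(5402+5558)/2] = 156/5480 ≈ 0.0285.
%ΔP_y = (51.83 − 46.6)/[(46.6+51.83)/2] ≈ 0.1063.
E_xy = 0.0285/0.1063 ≈ 0.268.
E_xy > 0, so tablets and laptops are substitutes.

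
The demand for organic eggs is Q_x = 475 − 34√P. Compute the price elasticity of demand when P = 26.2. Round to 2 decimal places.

-0.29

At P = 26.2, Q_x = 300.9678.
dQ_x/dP = −34/(2√P) = −34/(2·5.1186).
Point elasticity E = (dQ_x/dP)·(P/Q_x) = -3.3212 × 26.2/300.9678 ≈ -0.29.
|E| < 1, so demand is inelastic at this price.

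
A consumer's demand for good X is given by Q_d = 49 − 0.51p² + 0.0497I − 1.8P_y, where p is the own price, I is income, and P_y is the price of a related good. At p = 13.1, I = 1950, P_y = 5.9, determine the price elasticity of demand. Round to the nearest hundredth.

At the given point, Q_d = 49 − 0.51(13.1)² + 0.0497(1950) − 1.8(5.9) = 49 − 87.5211 + 96.915 − 10.62 = 47.7739.
∂Q_d/∂p = −2·0.51·p = -13.362, so E_p = -13.362·(13.1/47.7739) ≈ -3.66.
|E_p| > 1: demand is elastic.

-3.66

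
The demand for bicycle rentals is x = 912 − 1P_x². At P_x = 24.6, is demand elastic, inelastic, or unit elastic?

At P_x = 24.6, x = 306.84.
dx/dP_x = −2·1·P_x = −49.2.
Point elasticity E = (dx/dP_x)·(P_x/x) = -49.2 × 24.6/306.84 ≈ -3.944.
|E| ≈ 3.944 > 1, so demand is elastic.

elastic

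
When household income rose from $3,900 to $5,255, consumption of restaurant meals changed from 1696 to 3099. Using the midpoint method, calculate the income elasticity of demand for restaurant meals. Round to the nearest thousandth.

1.977

%ΔQ = (3099 − 1696)/[(1696+3099)/2] = 1403/2397.5 ≈ 0.5852.
%ΔI = (5,255 − 3,900)/[(3,900+5,255)/2] = 1355/4577.5 ≈ 0.2960.
E_I = %ΔQ/%ΔI ≈ 1.977.
E_I > 1: normal good (luxury).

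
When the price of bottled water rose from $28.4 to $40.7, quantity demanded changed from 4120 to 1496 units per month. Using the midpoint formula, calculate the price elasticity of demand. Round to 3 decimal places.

-2.625

%Δq = (1496 − 4120)/[(4120 + 1496)/2] = -2624/2808 ≈ -0.9345.
%Δp = (40.7 − 28.4)/[(28.4 + 40.7)/2] = 12.3/34.55 ≈ 0.3560.
Arc elasticity E = %Δq/%Δp ≈ -0.9345/0.3560 ≈ -2.625.
|E| > 1: demand is elastic over this range.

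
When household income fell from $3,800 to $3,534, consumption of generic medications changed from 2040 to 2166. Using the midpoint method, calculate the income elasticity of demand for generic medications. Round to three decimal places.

-0.826

%ΔQ = (2166 − 2040)/[(2040+2166)/2] = 126/2103 ≈ 0.0599.
%ΔM = (3,534 − 3,800)/[(3,800+3,534)/2] = -266/3667 ≈ -0.0725.
E_I = %ΔQ/%ΔM ≈ -0.826.
E_I < 0: inferior good.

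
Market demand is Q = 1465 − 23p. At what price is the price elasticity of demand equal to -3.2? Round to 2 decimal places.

Set −bp/(a − bp) = −3.2 ⇒ bp = 3.2(a − bp) ⇒ bp(1+3.2) = 3.2·a.
p = 3.2·1465/(23·4.2) ≈ 48.53.

48.53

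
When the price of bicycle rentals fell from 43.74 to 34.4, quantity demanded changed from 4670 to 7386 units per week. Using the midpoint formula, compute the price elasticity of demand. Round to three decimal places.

%Δq = (7386 − 4670)/[(4670 + 7386)/2] = 2716/6028 ≈ 0.4506.
%Δp = (34.4 − 43.74)/[(43.74 + 34.4)/2] = -9.34/39.07 ≈ -0.2391.
Arc elasticity E = %Δq/%Δp ≈ 0.4506/-0.2391 ≈ -1.885.
|E| > 1: demand is elastic over this range.

-1.885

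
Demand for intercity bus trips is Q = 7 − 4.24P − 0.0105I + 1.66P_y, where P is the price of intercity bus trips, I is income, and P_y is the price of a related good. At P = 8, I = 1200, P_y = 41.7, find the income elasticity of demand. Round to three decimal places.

-0.424

At the given point, Q = 7 − 4.24(8) − 0.0105(1200) + 1.66(41.7) = 7 − 33.92 − 12.6 + 69.222 = 29.702.
∂Q/∂I = −0.0105, so E_I = -0.0105·(1200/29.702) ≈ -0.424.
E_I < 0: inferior good.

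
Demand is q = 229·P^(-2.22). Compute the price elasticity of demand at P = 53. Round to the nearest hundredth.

For a Cobb–Douglas (constant-elasticity) form q = A·P^α·…, the elasticity with respect to P equals the exponent α at every point.
Here the exponent on P is -2.22, so the price elasticity of demand is -2.22.

-2.22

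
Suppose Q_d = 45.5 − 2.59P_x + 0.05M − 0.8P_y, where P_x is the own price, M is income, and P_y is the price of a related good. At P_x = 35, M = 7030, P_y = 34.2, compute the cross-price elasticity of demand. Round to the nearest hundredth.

-0.10

Q_d = 45.5 − 2.59(35) + 0.05(7030) − 0.8(34.2) = 45.5 − 90.65 + 351.5 − 27.36 = 278.99.
∂Q_d/∂P_y = −0.8, so E_xy = -0.8·(34.2/278.99) ≈ -0.10.
E_xy < 0: the goods are complements.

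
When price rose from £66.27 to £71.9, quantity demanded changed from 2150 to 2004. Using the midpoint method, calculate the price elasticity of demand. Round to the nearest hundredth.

-0.86

%ΔQ = (2004 − 2150)/[(2150 + 2004)/2] = -146/2077 ≈ -0.0703.
%ΔP = (71.9 − 66.27)/[(66.27 + 71.9)/2] = 5.63/69.085 ≈ 0.0815.
Arc elasticity E = %ΔQ/%ΔP ≈ -0.0703/0.0815 ≈ -0.86.
|E| < 1: demand is inelastic over this range.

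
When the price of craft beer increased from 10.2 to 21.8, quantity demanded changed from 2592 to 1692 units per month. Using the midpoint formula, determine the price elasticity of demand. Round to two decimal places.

%Δq = (1692 − 2592)/[(2592 + 1692)/2] = -900/2142 ≈ -0.4202.
%Δp = (21.8 − 10.2)/[(10.2 + 21.8)/2] = 11.6/16 ≈ 0.7250.
Arc elasticity E = %Δq/%Δp ≈ -0.4202/0.7250 ≈ -0.58.
|E| < 1: demand is inelastic over this range.

-0.58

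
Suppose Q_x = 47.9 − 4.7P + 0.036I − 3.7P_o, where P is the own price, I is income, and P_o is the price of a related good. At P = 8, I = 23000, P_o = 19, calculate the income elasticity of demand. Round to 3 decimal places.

1.078

Substituting, Q_x = 47.9 − 4.7(8) + 0.036(23000) − 3.7(19) = 47.9 − 37.6 + 828 − 70.3 = 768.
∂Q_x/∂I = +0.036, so E_I = 0.036·(23000/768) ≈ 1.078.
E_I > 1: normal good (luxury).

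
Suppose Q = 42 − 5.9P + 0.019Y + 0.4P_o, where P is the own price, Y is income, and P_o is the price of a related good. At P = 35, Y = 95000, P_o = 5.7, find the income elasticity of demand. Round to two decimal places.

At the given point, Q = 42 − 5.9(35) + 0.019(95000) + 0.4(5.7) = 42 − 206.5 + 1805 + 2.28 = 1642.78.
∂Q/∂Y = +0.019, so E_I = 0.019·(95000/1642.78) ≈ 1.10.
E_I > 1: normal good (luxury).

1.10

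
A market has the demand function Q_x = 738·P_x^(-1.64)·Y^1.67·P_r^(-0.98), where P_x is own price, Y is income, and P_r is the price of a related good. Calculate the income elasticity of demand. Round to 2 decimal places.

For a Cobb–Douglas (constant-elasticity) form Q_x = A·Y^α·…, the elasticity with respect to Y equals the exponent α at every point.
Here the exponent on Y is 1.67, so the income elasticity of demand is 1.67.

1.67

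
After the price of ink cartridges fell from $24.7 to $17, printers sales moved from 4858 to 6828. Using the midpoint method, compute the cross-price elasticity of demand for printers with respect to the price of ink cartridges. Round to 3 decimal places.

%ΔQ_x = (6828 − 4858)/[(4858+6828)/2] = 1970/5843 ≈ 0.3372.
%ΔP_y = (17 − 24.7)/[(24.7+17)/2] ≈ -0.3693.
E_xy = 0.3372/-0.3693 ≈ -0.913.
E_xy < 0, so printers and ink cartridges are complements.

-0.913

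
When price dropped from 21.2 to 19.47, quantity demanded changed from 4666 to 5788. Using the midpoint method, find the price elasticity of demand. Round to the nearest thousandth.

-2.523

%ΔQ = (5788 − 4666)/[(4666 + 5788)/2] = 1122/5227 ≈ 0.2147.
%ΔP = (19.47 − 21.2)/[(21.2 + 19.47)/2] = -1.73/20.335 ≈ -0.0851.
Arc elasticity E = %ΔQ/%ΔP ≈ 0.2147/-0.0851 ≈ -2.523.
|E| > 1: demand is elastic over this range.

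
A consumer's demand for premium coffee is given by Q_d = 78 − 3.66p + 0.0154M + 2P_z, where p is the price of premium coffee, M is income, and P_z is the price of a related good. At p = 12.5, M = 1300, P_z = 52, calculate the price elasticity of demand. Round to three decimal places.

-0.293

Q_d = 78 − 3.66(12.5) + 0.0154(1300) + 2(52) = 78 − 45.75 + 20.02 + 104 = 156.27.
∂Q_d/∂p = −3.66, so E_p = (−3.66)·(12.5/156.27) ≈ -0.293.
|E_p| < 1: demand is inelastic.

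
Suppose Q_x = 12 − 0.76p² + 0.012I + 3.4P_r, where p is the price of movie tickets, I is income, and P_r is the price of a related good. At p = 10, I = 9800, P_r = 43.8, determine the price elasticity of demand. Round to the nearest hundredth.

Substituting, Q_x = 12 − 0.76(10)² + 0.012(9800) + 3.4(43.8) = 12 − 76 + 117.6 + 148.92 = 202.52.
∂Q_x/∂p = −2·0.76·p = -15.2, so E_p = -15.2·(10/202.52) ≈ -0.75.
|E_p| < 1: demand is inelastic.

-0.75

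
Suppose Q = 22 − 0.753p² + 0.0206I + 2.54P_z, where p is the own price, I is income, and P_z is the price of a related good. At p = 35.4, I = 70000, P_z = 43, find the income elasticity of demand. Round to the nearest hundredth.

2.29

Q = 22 − 0.753(35.4)² + 0.0206(70000) + 2.54(43) = 22 − 943.6295 + 1442 + 109.22 = 629.5905.
∂Q/∂I = +0.0206, so E_I = 0.0206·(70000/629.5905) ≈ 2.29.
E_I > 1: normal good (luxury).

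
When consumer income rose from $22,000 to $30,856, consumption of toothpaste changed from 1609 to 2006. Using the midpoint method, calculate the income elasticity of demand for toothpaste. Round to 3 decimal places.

%ΔQ = (2006 − 1609)/[(1609+2006)/2] = 397/1807.5 ≈ 0.2196.
%ΔI = (30,856 − 22,000)/[(22,000+30,856)/2] = 8856/26428 ≈ 0.3351.
E_I = %ΔQ/%ΔI ≈ 0.655.
E_I ∈ (0,1): normal good (necessity).

0.655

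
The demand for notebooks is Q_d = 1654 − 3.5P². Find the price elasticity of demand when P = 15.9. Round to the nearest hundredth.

At P = 15.9, Q_d = 769.165.
dQ_d/dP = −2·3.5·P = −111.3.
Point elasticity E = (dQ_d/dP)·(P/Q_d) = -111.3 × 15.9/769.165 ≈ -2.30.
|E| > 1, so demand is elastic at this price.

-2.30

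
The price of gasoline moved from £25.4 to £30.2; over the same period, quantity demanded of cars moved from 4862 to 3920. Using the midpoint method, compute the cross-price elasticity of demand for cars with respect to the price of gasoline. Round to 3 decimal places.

-1.242

%ΔQ_x = (3920 − 4862)/[(4862+3920)/2] = -942/4391 ≈ -0.2145.
%ΔP_y = (30.2 − 25.4)/[(25.4+30.2)/2] ≈ 0.1727.
E_xy = -0.2145/0.1727 ≈ -1.242.
E_xy < 0, so cars and gasoline are complements.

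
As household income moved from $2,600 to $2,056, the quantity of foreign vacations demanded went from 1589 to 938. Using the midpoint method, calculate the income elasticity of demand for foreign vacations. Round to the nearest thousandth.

%ΔQ = (938 − 1589)/[(1589+938)/2] = -651/1263.5 ≈ -0.5152.
%ΔY = (2,056 − 2,600)/[(2,600+2,056)/2] = -544/2328 ≈ -0.2337.
E_I = %ΔQ/%ΔY ≈ 2.205.
E_I > 1: normal good (luxury).

2.205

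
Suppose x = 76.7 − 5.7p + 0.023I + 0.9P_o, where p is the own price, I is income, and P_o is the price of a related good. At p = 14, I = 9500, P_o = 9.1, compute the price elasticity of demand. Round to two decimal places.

Evaluating quantity at (p, I, P_o) gives x = 76.7 − 5.7(14) + 0.023(9500) + 0.9(9.1) = 76.7 − 79.8 + 218.5 + 8.19 = 223.59.
∂x/∂p = −5.7, so E_p = (−5.7)·(14/223.59) ≈ -0.36.
|E_p| < 1: demand is inelastic.

-0.36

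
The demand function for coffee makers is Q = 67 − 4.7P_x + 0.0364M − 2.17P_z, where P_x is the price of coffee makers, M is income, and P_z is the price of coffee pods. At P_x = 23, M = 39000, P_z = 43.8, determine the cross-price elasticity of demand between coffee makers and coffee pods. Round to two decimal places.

Evaluating quantity at (P_x, M, P_z) gives Q = 67 − 4.7(23) + 0.0364(39000) − 2.17(43.8) = 67 − 108.1 + 1419.6 − 95.046 = 1283.454.
∂Q/∂P_z = −2.17, so E_xy = -2.17·(43.8/1283.454) ≈ -0.07.
E_xy < 0: the goods are complements.

-0.07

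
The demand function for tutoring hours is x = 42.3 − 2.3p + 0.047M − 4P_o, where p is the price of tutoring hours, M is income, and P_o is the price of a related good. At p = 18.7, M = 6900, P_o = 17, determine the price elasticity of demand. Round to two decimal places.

-0.17

Substituting, x = 42.3 − 2.3(18.7) + 0.047(6900) − 4(17) = 42.3 − 43.01 + 324.3 − 68 = 255.59.
∂x/∂p = −2.3, so E_p = (−2.3)·(18.7/255.59) ≈ -0.17.
|E_p| < 1: demand is inelastic.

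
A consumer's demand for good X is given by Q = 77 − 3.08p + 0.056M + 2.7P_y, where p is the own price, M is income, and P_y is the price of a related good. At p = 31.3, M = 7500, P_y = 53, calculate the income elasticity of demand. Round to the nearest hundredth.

0.77

At the given point, Q = 77 − 3.08(31.3) + 0.056(7500) + 2.7(53) = 77 − 96.404 + 420 + 143.1 = 543.696.
∂Q/∂M = +0.056, so E_I = 0.056·(7500/543.696) ≈ 0.77.
E_I ∈ (0,1): normal good (necessity).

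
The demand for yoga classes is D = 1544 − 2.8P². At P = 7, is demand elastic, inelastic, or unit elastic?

At P = 7, D = 1406.8.
dD/dP = −2·2.8·P = −39.2.
Point elasticity E = (dD/dP)·(P/D) = -39.2 × 7/1406.8 ≈ -0.195.
|E| ≈ 0.195 < 1, so demand is inelastic.

inelastic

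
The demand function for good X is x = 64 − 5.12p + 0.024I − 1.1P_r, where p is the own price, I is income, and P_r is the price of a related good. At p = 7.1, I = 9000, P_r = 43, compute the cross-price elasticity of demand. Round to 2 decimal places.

-0.24

Evaluating quantity at (p, I, P_r) gives x = 64 − 5.12(7.1) + 0.024(9000) − 1.1(43) = 64 − 36.352 + 216 − 47.3 = 196.348.
∂x/∂P_r = −1.1, so E_xy = -1.1·(43/196.348) ≈ -0.24.
E_xy < 0: the goods are complements.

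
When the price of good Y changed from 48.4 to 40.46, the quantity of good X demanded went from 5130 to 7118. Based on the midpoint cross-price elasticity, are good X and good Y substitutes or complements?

complements

%ΔQ_x = (7118 − 5130)/[(5130+7118)/2] = 1988/6124 ≈ 0.3246.
%ΔP_y = (40.46 − 48.4)/[(48.4+40.46)/2] ≈ -0.1787.
E_xy = 0.3246/-0.1787 ≈ -1.817.
E_xy < 0, so the goods are complements.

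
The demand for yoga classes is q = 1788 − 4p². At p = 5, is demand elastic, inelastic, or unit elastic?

At p = 5, q = 1688.
dq/dp = −2·4·p = −40.
Point elasticity E = (dq/dp)·(p/q) = -40 × 5/1688 ≈ -0.118.
|E| ≈ 0.118 < 1, so demand is inelastic.

inelastic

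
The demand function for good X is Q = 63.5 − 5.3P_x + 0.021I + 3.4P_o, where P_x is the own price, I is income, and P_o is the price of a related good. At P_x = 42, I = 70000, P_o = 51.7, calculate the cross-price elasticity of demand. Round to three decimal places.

First evaluate Q: 63.5 − 5.3(42) + 0.021(70000) + 3.4(51.7) = 63.5 − 222.6 + 1470 + 175.78 = 1486.68.
∂Q/∂P_o = +3.4, so E_xy = 3.4·(51.7/1486.68) ≈ 0.118.
E_xy > 0: the goods are substitutes.

0.118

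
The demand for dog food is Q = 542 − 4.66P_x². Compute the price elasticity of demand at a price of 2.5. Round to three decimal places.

-0.114

At P_x = 2.5, Q = 512.875.
dQ/dP_x = −2·4.66·P_x = −23.3.
Point elasticity E = (dQ/dP_x)·(P_x/Q) = -23.3 × 2.5/512.875 ≈ -0.114.
|E| < 1, so demand is inelastic at this price.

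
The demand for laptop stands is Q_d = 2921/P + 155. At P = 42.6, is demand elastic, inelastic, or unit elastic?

At P = 42.6, Q_d = 223.5681.
dQ_d/dP = −2921/P² = −1.6096.
Point elasticity E = (dQ_d/dP)·(P/Q_d) = -1.6096 × 42.6/223.5681 ≈ -0.307.
|E| ≈ 0.307 < 1, so demand is inelastic.

inelastic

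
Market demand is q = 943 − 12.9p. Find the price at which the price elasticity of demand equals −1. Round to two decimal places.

For linear demand q = a − bp, E = −bp/(a − bp). |E| = 1 ⇒ bp = a − bp ⇒ p = a/(2b).
p = 943/(2·12.9) ≈ 36.55.

36.55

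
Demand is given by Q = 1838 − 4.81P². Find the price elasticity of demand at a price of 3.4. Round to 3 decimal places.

At P = 3.4, Q = 1782.3964.
dQ/dP = −2·4.81·P = −32.708.
Point elasticity E = (dQ/dP)·(P/Q) = -32.708 × 3.4/1782.3964 ≈ -0.062.
|E| < 1, so demand is inelastic at this price.

-0.062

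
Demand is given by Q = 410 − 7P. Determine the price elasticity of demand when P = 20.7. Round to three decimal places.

-0.547

At P = 20.7, Q = 265.1.
dQ/dP = −7.
Point elasticity E = (dQ/dP)·(P/Q) = -7 × 20.7/265.1 ≈ -0.547.
|E| < 1, so demand is inelastic at this price.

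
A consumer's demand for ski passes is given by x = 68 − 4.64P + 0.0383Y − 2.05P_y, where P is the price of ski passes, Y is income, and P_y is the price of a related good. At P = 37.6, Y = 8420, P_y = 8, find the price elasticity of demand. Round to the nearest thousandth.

x = 68 − 4.64(37.6) + 0.0383(8420) − 2.05(8) = 68 − 174.464 + 322.486 − 16.4 = 199.622.
∂x/∂P = −4.64, so E_p = (−4.64)·(37.6/199.622) ≈ -0.874.
|E_p| < 1: demand is inelastic.

-0.874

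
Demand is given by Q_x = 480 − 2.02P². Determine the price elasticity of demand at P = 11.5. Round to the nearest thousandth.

-2.510

At P = 11.5, Q_x = 212.855.
dQ_x/dP = −2·2.02·P = −46.46.
Point elasticity E = (dQ_x/dP)·(P/Q_x) = -46.46 × 11.5/212.855 ≈ -2.510.
|E| > 1, so demand is elastic at this price.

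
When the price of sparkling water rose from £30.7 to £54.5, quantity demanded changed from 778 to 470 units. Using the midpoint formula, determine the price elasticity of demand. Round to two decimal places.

-0.88

%Δq = (470 − 778)/[(778 + 470)/2] = -308/624 ≈ -0.4936.
%ΔP = (54.5 − 30.7)/[(30.7 + 54.5)/2] = 23.8/42.6 ≈ 0.5587.
Arc elasticity E = %Δq/%ΔP ≈ -0.4936/0.5587 ≈ -0.88.
|E| < 1: demand is inelastic over this range.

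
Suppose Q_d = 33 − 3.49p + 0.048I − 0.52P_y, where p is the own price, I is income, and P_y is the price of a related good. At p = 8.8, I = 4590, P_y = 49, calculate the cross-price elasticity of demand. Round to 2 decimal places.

Substituting, Q_d = 33 − 3.49(8.8) + 0.048(4590) − 0.52(49) = 33 − 30.712 + 220.32 − 25.48 = 197.128.
∂Q_d/∂P_y = −0.52, so E_xy = -0.52·(49/197.128) ≈ -0.13.
E_xy < 0: the goods are complements.

-0.13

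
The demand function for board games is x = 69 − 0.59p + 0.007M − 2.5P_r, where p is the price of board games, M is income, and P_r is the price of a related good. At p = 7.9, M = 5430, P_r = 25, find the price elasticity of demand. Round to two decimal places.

x = 69 − 0.59(7.9) + 0.007(5430) − 2.5(25) = 69 − 4.661 + 38.01 − 62.5 = 39.849.
∂x/∂p = −0.59, so E_p = (−0.59)·(7.9/39.849) ≈ -0.12.
|E_p| < 1: demand is inelastic.

-0.12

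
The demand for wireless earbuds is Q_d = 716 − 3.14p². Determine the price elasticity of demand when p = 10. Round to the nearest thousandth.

-1.562

At p = 10, Q_d = 402.
dQ_d/dp = −2·3.14·p = −62.8.
Point elasticity E = (dQ_d/dp)·(p/Q_d) = -62.8 × 10/402 ≈ -1.562.
|E| > 1, so demand is elastic at this price.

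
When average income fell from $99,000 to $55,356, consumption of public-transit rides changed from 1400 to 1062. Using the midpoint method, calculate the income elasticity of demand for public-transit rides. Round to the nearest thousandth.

0.486

%ΔQ = (1062 − 1400)/[(1400+1062)/2] = -338/1231 ≈ -0.2746.
%ΔM = (55,356 − 99,000)/[(99,000+55,356)/2] = -43644/77178 ≈ -0.5655.
E_I = %ΔQ/%ΔM ≈ 0.486.
E_I ∈ (0,1): normal good (necessity).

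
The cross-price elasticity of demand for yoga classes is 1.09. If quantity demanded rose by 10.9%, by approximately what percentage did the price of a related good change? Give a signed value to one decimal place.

10.0

%ΔQ ≈ E × %ΔP_y ⇒ %ΔP_y = %ΔQ / E = (10.9%)/(1.09) = 10.0%.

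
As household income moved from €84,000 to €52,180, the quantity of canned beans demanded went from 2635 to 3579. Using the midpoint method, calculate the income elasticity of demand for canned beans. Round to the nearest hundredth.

%ΔQ = (3579 − 2635)/[(2635+3579)/2] = 944/3107 ≈ 0.3038.
%ΔM = (52,180 − 84,000)/[(84,000+52,180)/2] = -31820/68090 ≈ -0.4673.
E_I = %ΔQ/%ΔM ≈ -0.65.
E_I < 0: inferior good.

-0.65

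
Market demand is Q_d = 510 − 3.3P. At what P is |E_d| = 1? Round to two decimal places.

For linear demand Q_d = a − bP, E = −bP/(a − bP). |E| = 1 ⇒ bP = a − bP ⇒ P = a/(2b).
P = 510/(2·3.3) ≈ 77.27.

77.27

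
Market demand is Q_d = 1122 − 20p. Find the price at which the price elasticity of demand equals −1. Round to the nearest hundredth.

28.05

For linear demand Q_d = a − bp, E = −bp/(a − bp). |E| = 1 ⇒ bp = a − bp ⇒ p = a/(2b).
p = 1122/(2·20) = 28.05.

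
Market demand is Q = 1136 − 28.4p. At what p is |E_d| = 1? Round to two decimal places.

For linear demand Q = a − bp, E = −bp/(a − bp). |E| = 1 ⇒ bp = a − bp ⇒ p = a/(2b).
p = 1136/(2·28.4) = 20.00.

20.00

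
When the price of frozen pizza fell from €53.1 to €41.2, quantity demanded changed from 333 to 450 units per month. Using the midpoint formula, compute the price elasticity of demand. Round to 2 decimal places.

%Δq = (450 − 333)/[(333 + 450)/2] = 117/391.5 ≈ 0.2989.
%Δp = (41.2 − 53.1)/[(53.1 + 41.2)/2] = -11.9/47.15 ≈ -0.2524.
Arc elasticity E = %Δq/%Δp ≈ 0.2989/-0.2524 ≈ -1.18.
|E| > 1: demand is elastic over this range.

-1.18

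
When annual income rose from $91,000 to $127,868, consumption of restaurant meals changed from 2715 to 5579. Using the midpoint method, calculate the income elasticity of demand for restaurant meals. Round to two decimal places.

2.05

%ΔQ = (5579 − 2715)/[(2715+5579)/2] = 2864/4147 ≈ 0.6906.
%ΔM = (127,868 − 91,000)/[(91,000+127,868)/2] = 36868/109434 ≈ 0.3369.
E_I = %ΔQ/%ΔM ≈ 2.05.
E_I > 1: normal good (luxury).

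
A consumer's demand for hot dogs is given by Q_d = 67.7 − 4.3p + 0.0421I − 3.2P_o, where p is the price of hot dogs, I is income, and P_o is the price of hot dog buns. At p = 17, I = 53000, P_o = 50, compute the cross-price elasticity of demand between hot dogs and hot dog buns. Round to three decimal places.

Evaluating quantity at (p, I, P_o) gives Q_d = 67.7 − 4.3(17) + 0.0421(53000) − 3.2(50) = 67.7 − 73.1 + 2231.3 − 160 = 2065.9.
∂Q_d/∂P_o = −3.2, so E_xy = -3.2·(50/2065.9) ≈ -0.077.
E_xy < 0: the goods are complements.

-0.077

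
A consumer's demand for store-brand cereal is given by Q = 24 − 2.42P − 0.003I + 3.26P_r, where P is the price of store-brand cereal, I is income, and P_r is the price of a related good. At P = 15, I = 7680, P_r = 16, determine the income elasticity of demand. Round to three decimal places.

-1.370

Substituting, Q = 24 − 2.42(15) − 0.003(7680) + 3.26(16) = 24 − 36.3 − 23.04 + 52.16 = 16.82.
∂Q/∂I = −0.003, so E_I = -0.003·(7680/16.82) ≈ -1.370.
E_I < 0: inferior good.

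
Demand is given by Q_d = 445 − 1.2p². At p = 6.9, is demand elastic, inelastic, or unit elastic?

At p = 6.9, Q_d = 387.868.
dQ_d/dp = −2·1.2·p = −16.56.
Point elasticity E = (dQ_d/dp)·(p/Q_d) = -16.56 × 6.9/387.868 ≈ -0.295.
|E| ≈ 0.295 < 1, so demand is inelastic.

inelastic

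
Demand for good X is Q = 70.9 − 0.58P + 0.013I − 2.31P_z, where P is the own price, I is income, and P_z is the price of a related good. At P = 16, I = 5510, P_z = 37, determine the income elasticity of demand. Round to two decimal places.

Evaluating quantity at (P, I, P_z) gives Q = 70.9 − 0.58(16) + 0.013(5510) − 2.31(37) = 70.9 − 9.28 + 71.63 − 85.47 = 47.78.
∂Q/∂I = +0.013, so E_I = 0.013·(5510/47.78) ≈ 1.50.
E_I > 1: normal good (luxury).

1.50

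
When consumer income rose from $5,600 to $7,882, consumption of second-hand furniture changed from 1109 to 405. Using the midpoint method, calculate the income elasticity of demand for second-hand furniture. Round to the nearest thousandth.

-2.747

%ΔQ = (405 − 1109)/[(1109+405)/2] = -704/757 ≈ -0.9300.
%ΔY = (7,882 − 5,600)/[(5,600+7,882)/2] = 2282/6741 ≈ 0.3385.
E_I = %ΔQ/%ΔY ≈ -2.747.
E_I < 0: inferior good.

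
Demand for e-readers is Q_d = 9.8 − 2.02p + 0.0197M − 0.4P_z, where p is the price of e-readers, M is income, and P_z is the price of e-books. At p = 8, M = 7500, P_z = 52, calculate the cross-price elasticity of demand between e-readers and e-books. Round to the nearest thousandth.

Substituting, Q_d = 9.8 − 2.02(8) + 0.0197(7500) − 0.4(52) = 9.8 − 16.16 + 147.75 − 20.8 = 120.59.
∂Q_d/∂P_z = −0.4, so E_xy = -0.4·(52/120.59) ≈ -0.172.
E_xy < 0: the goods are complements.

-0.172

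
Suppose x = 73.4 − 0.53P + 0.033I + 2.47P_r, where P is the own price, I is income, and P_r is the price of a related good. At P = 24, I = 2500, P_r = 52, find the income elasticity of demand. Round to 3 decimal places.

0.304

First evaluate x: 73.4 − 0.53(24) + 0.033(2500) + 2.47(52) = 73.4 − 12.72 + 82.5 + 128.44 = 271.62.
∂x/∂I = +0.033, so E_I = 0.033·(2500/271.62) ≈ 0.304.
E_I ∈ (0,1): normal good (necessity).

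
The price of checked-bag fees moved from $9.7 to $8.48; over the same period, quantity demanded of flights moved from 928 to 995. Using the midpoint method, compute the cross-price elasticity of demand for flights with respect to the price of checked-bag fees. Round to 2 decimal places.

%ΔQ_x = (995 − 928)/[(928+995)/2] = 67/961.5 ≈ 0.0697.
%ΔP_y = (8.48 − 9.7)/[(9.7+8.48)/2] ≈ -0.1342.
E_xy = 0.0697/-0.1342 ≈ -0.52.
E_xy < 0, so flights and checked-bag fees are complements.

-0.52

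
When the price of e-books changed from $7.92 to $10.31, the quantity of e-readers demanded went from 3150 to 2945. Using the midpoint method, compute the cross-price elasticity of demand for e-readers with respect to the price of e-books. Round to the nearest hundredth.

-0.26

%ΔQ_x = (2945 − 3150)/[(3150+2945)/2] = -205/3047.5 ≈ -0.0673.
%ΔP_y = (10.31 − 7.92)/[(7.92+10.31)/2] ≈ 0.2622.
E_xy = -0.0673/0.2622 ≈ -0.26.
E_xy < 0, so e-readers and e-books are complements.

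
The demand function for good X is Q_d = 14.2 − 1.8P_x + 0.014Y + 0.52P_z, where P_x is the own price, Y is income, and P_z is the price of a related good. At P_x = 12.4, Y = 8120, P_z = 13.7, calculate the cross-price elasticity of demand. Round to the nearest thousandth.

First evaluate Q_d: 14.2 − 1.8(12.4) + 0.014(8120) + 0.52(13.7) = 14.2 − 22.32 + 113.68 + 7.124 = 112.684.
∂Q_d/∂P_z = +0.52, so E_xy = 0.52·(13.7/112.684) ≈ 0.063.
E_xy > 0: the goods are substitutes.

0.063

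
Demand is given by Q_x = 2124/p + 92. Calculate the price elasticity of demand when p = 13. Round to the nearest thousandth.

At p = 13, Q_x = 255.3846.
dQ_x/dp = −2124/p² = −12.568.
Point elasticity E = (dQ_x/dp)·(p/Q_x) = -12.568 × 13/255.3846 ≈ -0.640.
|E| < 1, so demand is inelastic at this price.

-0.640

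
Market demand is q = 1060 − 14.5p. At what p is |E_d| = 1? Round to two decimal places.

36.55

For linear demand q = a − bp, E = −bp/(a − bp). |E| = 1 ⇒ bp = a − bp ⇒ p = a/(2b).
p = 1060/(2·14.5) ≈ 36.55.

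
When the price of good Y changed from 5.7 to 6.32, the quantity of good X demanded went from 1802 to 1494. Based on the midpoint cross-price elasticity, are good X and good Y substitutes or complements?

%ΔQ_x = (1494 − 1802)/[(1802+1494)/2] = -308/1648 ≈ -0.1869.
%ΔP_y = (6.32 − 5.7)/[(5.7+6.32)/2] ≈ 0.1032.
E_xy = -0.1869/0.1032 ≈ -1.812.
E_xy < 0, so the goods are complements.

complements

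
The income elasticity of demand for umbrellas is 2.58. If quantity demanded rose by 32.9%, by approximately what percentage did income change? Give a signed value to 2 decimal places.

12.75

%ΔQ ≈ E × %ΔI ⇒ %ΔI = %ΔQ / E = (32.9%)/(2.58) ≈ 12.75%.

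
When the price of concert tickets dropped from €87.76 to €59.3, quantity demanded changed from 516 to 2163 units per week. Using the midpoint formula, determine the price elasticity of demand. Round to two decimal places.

%ΔQ = (2163 − 516)/[(516 + 2163)/2] = 1647/1339.5 ≈ 1.2296.
%Δp = (59.3 − 87.76)/[(87.76 + 59.3)/2] = -28.46/73.53 ≈ -0.3871.
Arc elasticity E = %ΔQ/%Δp ≈ 1.2296/-0.3871 ≈ -3.18.
|E| > 1: demand is elastic over this range.

-3.18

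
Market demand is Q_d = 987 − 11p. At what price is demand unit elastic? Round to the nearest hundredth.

44.86

For linear demand Q_d = a − bp, E = −bp/(a − bp). |E| = 1 ⇒ bp = a − bp ⇒ p = a/(2b).
p = 987/(2·11) ≈ 44.86.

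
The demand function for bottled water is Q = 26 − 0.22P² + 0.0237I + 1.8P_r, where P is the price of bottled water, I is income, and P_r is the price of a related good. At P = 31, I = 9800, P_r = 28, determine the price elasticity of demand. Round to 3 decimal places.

-4.348

Q = 26 − 0.22(31)² + 0.0237(9800) + 1.8(28) = 26 − 211.42 + 232.26 + 50.4 = 97.24.
∂Q/∂P = −2·0.22·P = -13.64, so E_p = -13.64·(31/97.24) ≈ -4.348.
|E_p| > 1: demand is elastic.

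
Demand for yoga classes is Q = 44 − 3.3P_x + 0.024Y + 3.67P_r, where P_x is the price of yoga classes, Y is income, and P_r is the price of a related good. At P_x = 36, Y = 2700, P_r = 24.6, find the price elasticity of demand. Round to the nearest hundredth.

At the given point, Q = 44 − 3.3(36) + 0.024(2700) + 3.67(24.6) = 44 − 118.8 + 64.8 + 90.282 = 80.282.
∂Q/∂P_x = −3.3, so E_p = (−3.3)·(36/80.282) ≈ -1.48.
|E_p| > 1: demand is elastic.

-1.48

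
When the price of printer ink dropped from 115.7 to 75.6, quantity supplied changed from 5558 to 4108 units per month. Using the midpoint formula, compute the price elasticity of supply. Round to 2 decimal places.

0.72

%Δq = (4108 − 5558)/[(5558 + 4108)/2] = -1450/4833 ≈ -0.3000.
%ΔP = (75.6 − 115.7)/[(115.7 + 75.6)/2] = -40.1/95.65 ≈ -0.4192.
Arc elasticity E = %Δq/%ΔP ≈ -0.3000/-0.4192 ≈ 0.72.
|E| < 1: supply is inelastic over this range.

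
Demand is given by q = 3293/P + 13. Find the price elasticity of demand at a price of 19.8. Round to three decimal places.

At P = 19.8, q = 179.3131.
dq/dP = −3293/P² = −8.3997.
Point elasticity E = (dq/dP)·(P/q) = -8.3997 × 19.8/179.3131 ≈ -0.928.
|E| < 1, so demand is inelastic at this price.

-0.928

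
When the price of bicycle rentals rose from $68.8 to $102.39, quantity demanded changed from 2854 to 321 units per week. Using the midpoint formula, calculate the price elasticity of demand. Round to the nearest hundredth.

-4.07

%ΔQ = (321 − 2854)/[(2854 + 321)/2] = -2533/1587.5 ≈ -1.5956.
%ΔP = (102.39 − 68.8)/[(68.8 + 102.39)/2] = 33.59/85.595 ≈ 0.3924.
Arc elasticity E = %ΔQ/%ΔP ≈ -1.5956/0.3924 ≈ -4.07.
|E| > 1: demand is elastic over this range.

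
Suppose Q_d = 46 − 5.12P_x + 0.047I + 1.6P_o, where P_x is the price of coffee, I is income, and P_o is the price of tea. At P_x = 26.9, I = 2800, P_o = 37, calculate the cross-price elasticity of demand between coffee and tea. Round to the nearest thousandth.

First evaluate Q_d: 46 − 5.12(26.9) + 0.047(2800) + 1.6(37) = 46 − 137.728 + 131.6 + 59.2 = 99.072.
∂Q_d/∂P_o = +1.6, so E_xy = 1.6·(37/99.072) ≈ 0.598.
E_xy > 0: the goods are substitutes.

0.598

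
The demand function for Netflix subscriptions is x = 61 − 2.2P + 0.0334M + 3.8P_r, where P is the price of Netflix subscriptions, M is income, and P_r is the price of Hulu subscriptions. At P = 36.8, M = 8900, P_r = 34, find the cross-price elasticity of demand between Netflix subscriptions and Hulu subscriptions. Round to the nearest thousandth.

0.318

At the given point, x = 61 − 2.2(36.8) + 0.0334(8900) + 3.8(34) = 61 − 80.96 + 297.26 + 129.2 = 406.5.
∂x/∂P_r = +3.8, so E_xy = 3.8·(34/406.5) ≈ 0.318.
E_xy > 0: the goods are substitutes.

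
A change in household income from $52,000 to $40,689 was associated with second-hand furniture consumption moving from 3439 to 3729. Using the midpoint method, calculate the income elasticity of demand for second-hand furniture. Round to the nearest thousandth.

%ΔQ = (3729 − 3439)/[(3439+3729)/2] = 290/3584 ≈ 0.0809.
%ΔM = (40,689 − 52,000)/[(52,000+40,689)/2] = -11311/46344.5 ≈ -0.2441.
E_I = %ΔQ/%ΔM ≈ -0.332.
E_I < 0: inferior good.

-0.332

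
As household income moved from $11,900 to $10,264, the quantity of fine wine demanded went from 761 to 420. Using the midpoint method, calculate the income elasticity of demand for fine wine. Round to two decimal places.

3.91

%ΔQ = (420 − 761)/[(761+420)/2] = -341/590.5 ≈ -0.5775.
%ΔM = (10,264 − 11,900)/[(11,900+10,264)/2] = -1636/11082 ≈ -0.1476.
E_I = %ΔQ/%ΔM ≈ 3.91.
E_I > 1: normal good (luxury).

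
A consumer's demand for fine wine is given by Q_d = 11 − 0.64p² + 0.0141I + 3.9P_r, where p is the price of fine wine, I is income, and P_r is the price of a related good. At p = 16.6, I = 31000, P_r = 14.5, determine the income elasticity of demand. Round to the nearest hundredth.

Evaluating quantity at (p, I, P_r) gives Q_d = 11 − 0.64(16.6)² + 0.0141(31000) + 3.9(14.5) = 11 − 176.3584 + 437.1 + 56.55 = 328.2916.
∂Q_d/∂I = +0.0141, so E_I = 0.0141·(31000/328.2916) ≈ 1.33.
E_I > 1: normal good (luxury).

1.33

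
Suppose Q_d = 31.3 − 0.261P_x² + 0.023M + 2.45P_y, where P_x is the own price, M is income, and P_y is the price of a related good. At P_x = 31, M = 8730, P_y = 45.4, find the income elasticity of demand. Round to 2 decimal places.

Q_d = 31.3 − 0.261(31)² + 0.023(8730) + 2.45(45.4) = 31.3 − 250.821 + 200.79 + 111.23 = 92.499.
∂Q_d/∂M = +0.023, so E_I = 0.023·(8730/92.499) ≈ 2.17.
E_I > 1: normal good (luxury).

2.17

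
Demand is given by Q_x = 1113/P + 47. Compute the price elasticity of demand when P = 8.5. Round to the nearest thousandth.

-0.736

At P = 8.5, Q_x = 177.9412.
dQ_x/dP = −1113/P² = −15.4048.
Point elasticity E = (dQ_x/dP)·(P/Q_x) = -15.4048 × 8.5/177.9412 ≈ -0.736.
|E| < 1, so demand is inelastic at this price.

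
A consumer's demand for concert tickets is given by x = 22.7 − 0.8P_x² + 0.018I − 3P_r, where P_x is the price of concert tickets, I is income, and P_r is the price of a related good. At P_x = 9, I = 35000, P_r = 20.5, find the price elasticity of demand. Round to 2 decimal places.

-0.25

At the given point, x = 22.7 − 0.8(9)² + 0.018(35000) − 3(20.5) = 22.7 − 64.8 + 630 − 61.5 = 526.4.
∂x/∂P_x = −2·0.8·P_x = -14.4, so E_p = -14.4·(9/526.4) ≈ -0.25.
|E_p| < 1: demand is inelastic.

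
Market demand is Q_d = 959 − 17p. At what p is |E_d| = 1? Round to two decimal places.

For linear demand Q_d = a − bp, E = −bp/(a − bp). |E| = 1 ⇒ bp = a − bp ⇒ p = a/(2b).
p = 959/(2·17) ≈ 28.21.

28.21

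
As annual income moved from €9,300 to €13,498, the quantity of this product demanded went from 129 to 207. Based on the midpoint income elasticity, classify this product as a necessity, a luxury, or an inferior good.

luxury

%ΔQ = (207 − 129)/[(129+207)/2] = 78/168 ≈ 0.4643.
%ΔY = (13,498 − 9,300)/[(9,300+13,498)/2] = 4198/11399 ≈ 0.3683.
E_I = %ΔQ/%ΔY ≈ 1.261.
E_I > 1: normal good (luxury).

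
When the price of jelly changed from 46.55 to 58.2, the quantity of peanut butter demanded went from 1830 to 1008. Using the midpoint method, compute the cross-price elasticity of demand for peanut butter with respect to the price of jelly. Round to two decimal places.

%ΔQ_x = (1008 − 1830)/[(1830+1008)/2] = -822/1419 ≈ -0.5793.
%ΔP_y = (58.2 − 46.55)/[(46.55+58.2)/2] ≈ 0.2224.
E_xy = -0.5793/0.2224 ≈ -2.60.
E_xy < 0, so peanut butter and jelly are complements.

-2.60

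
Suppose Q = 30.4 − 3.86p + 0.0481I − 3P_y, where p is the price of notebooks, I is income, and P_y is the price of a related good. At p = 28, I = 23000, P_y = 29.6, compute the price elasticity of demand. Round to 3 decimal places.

Q = 30.4 − 3.86(28) + 0.0481(23000) − 3(29.6) = 30.4 − 108.08 + 1106.3 − 88.8 = 939.82.
∂Q/∂p = −3.86, so E_p = (−3.86)·(28/939.82) ≈ -0.115.
|E_p| < 1: demand is inelastic.

-0.115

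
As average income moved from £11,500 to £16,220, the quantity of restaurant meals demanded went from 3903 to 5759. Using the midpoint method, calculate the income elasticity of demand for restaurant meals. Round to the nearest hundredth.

%ΔQ = (5759 − 3903)/[(3903+5759)/2] = 1856/4831 ≈ 0.3842.
%ΔI = (16,220 − 11,500)/[(11,500+16,220)/2] = 4720/13860 ≈ 0.3405.
E_I = %ΔQ/%ΔI ≈ 1.13.
E_I > 1: normal good (luxury).

1.13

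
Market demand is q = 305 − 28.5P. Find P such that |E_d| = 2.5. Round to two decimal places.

Set −bP/(a − bP) = −2.5 ⇒ bP = 2.5(a − bP) ⇒ bP(1+2.5) = 2.5·a.
P = 2.5·305/(28.5·3.5) ≈ 7.64.

7.64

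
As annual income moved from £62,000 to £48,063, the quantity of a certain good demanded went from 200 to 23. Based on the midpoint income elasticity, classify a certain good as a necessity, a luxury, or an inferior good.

luxury

%ΔQ = (23 − 200)/[(200+23)/2] = -177/111.5 ≈ -1.5874.
%ΔI = (48,063 − 62,000)/[(62,000+48,063)/2] = -13937/55031.5 ≈ -0.2533.
E_I = %ΔQ/%ΔI ≈ 6.268.
E_I > 1: normal good (luxury).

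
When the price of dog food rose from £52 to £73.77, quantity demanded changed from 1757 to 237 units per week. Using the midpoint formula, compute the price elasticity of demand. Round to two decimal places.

%Δq = (237 − 1757)/[(1757 + 237)/2] = -1520/997 ≈ -1.5246.
%Δp = (73.77 − 52)/[(52 + 73.77)/2] = 21.77/62.885 ≈ 0.3462.
Arc elasticity E = %Δq/%Δp ≈ -1.5246/0.3462 ≈ -4.40.
|E| > 1: demand is elastic over this range.

-4.40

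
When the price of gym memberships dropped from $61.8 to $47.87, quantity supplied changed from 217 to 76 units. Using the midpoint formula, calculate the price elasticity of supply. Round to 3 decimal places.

%Δq = (76 − 217)/[(217 + 76)/2] = -141/146.5 ≈ -0.9625.
%Δp = (47.87 − 61.8)/[(61.8 + 47.87)/2] = -13.93/54.835 ≈ -0.2540.
Arc elasticity E = %Δq/%Δp ≈ -0.9625/-0.2540 ≈ 3.789.
|E| > 1: supply is elastic over this range.

3.789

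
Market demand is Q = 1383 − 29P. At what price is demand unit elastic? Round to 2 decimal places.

23.84

For linear demand Q = a − bP, E = −bP/(a − bP). |E| = 1 ⇒ bP = a − bP ⇒ P = a/(2b).
P = 1383/(2·29) ≈ 23.84.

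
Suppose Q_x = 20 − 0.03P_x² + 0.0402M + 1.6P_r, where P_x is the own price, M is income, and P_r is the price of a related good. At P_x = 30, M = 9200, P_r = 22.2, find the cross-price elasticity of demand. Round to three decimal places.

0.089

Q_x = 20 − 0.03(30)² + 0.0402(9200) + 1.6(22.2) = 20 − 27 + 369.84 + 35.52 = 398.36.
∂Q_x/∂P_r = +1.6, so E_xy = 1.6·(22.2/398.36) ≈ 0.089.
E_xy > 0: the goods are substitutes.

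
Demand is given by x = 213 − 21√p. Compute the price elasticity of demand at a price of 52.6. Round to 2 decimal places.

At p = 52.6, x = 60.6957.
dx/dp = −21/(2√p) = −21/(2·7.2526).
Point elasticity E = (dx/dp)·(p/x) = -1.4478 × 52.6/60.6957 ≈ -1.25.
|E| > 1, so demand is elastic at this price.

-1.25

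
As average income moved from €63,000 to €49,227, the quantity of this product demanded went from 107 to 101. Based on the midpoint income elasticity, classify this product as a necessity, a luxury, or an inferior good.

necessity

%ΔQ = (101 − 107)/[(107+101)/2] = -6/104 ≈ -0.0577.
%ΔM = (49,227 − 63,000)/[(63,000+49,227)/2] = -13773/56113.5 ≈ -0.2454.
E_I = %ΔQ/%ΔM ≈ 0.235.
E_I ∈ (0,1): normal good (necessity).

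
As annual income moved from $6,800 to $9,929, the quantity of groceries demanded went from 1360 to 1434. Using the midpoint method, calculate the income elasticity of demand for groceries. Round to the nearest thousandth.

%ΔQ = (1434 − 1360)/[(1360+1434)/2] = 74/1397 ≈ 0.0530.
%ΔM = (9,929 − 6,800)/[(6,800+9,929)/2] = 3129/8364.5 ≈ 0.3741.
E_I = %ΔQ/%ΔM ≈ 0.142.
E_I ∈ (0,1): normal good (necessity).

0.142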